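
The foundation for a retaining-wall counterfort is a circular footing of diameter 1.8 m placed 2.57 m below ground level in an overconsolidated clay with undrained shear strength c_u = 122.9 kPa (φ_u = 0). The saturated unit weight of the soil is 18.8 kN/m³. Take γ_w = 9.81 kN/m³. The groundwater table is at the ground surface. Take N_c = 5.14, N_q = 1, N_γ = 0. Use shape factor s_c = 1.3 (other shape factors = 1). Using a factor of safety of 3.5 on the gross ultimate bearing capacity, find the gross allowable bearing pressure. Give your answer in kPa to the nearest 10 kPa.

q_all ≈ 240 kPa

γ' = 18.8 − 9.81 = 8.99 kN/m³ (submerged throughout). q = 8.99 × 2.57 = 23.104 kPa.
c·N_c·s_c = 122.9 × 5.14 × 1.3 = 821.22 kPa
q·N_q = 23.104 × 1 = 23.104 kPa
q_ult = 821.22 + 23.104 = 844.32 kPa.
q_all = 844.32 / 3.5 = 241.23 kPa.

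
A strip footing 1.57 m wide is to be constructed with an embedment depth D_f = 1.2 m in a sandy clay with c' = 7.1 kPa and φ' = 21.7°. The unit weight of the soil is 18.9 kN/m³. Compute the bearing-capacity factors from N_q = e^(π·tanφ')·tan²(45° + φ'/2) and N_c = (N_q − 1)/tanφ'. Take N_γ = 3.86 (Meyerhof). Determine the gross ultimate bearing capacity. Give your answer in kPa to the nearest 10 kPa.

tan21.7° = 0.3979, so N_q = e^(π×0.3979)·tan²(55.85°) = 3.491 × 2.173 = 7.59.
N_c = (7.59 − 1)/tan21.7° = 16.55.
q = γ·D_f = 18.9 × 1.2 = 22.68 kPa.
c·N_c = 7.1 × 16.553 = 117.52 kPa
q·N_q = 22.68 × 7.5871 = 172.08 kPa
0.5·γ·B·N_γ = 0.5 × 18.9 × 1.57 × 3.86 = 57.269 kPa
q_ult = 117.52 + 172.08 + 57.269 = 346.87 kPa.

q_ult ≈ 350 kPa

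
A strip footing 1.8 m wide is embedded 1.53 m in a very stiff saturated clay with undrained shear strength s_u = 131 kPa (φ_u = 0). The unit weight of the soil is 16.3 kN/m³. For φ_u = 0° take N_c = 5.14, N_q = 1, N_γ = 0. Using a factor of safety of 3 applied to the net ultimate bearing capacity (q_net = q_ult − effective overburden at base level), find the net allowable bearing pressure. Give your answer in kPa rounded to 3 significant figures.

Effective surcharge at the founding depth q = γ·D_f = 16.3 × 1.53 = 24.939 kPa.
q_ult = c·N_c + q·N_q
     = 131 × 5.14 + 24.939 × 1
     = 673.34 + 24.939 = 698.28 kPa.
Net ultimate: q_net = 698.28 − 24.939 = 673.34 kPa.
q_all(net) = 673.34 / 3 = 224.45 kPa.

q_all(net) ≈ 224 kPa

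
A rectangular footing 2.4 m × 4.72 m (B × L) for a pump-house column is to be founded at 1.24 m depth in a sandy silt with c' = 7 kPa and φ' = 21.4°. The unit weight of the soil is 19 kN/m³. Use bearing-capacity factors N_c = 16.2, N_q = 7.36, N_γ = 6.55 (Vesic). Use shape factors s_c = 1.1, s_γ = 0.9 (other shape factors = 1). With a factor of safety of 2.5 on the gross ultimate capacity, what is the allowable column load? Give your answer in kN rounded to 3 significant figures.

P_all ≈ 1960 kN

q = γ·D_f = 19 × 1.24 = 23.56 kPa.
c·N_c·s_c = 7 × 16.2 × 1.1 = 124.74 kPa
q·N_q = 23.56 × 7.36 = 173.4 kPa
0.5·γ·B·N_γ·s_γ = 0.5 × 19 × 2.4 × 6.55 × 0.9 = 134.41 kPa
q_ult = 124.74 + 173.4 + 134.41 = 432.55 kPa.
Gross allowable pressure q_all = 432.55 / 2.5 = 173.02 kPa.
Footing area = 11.328 m², so allowable column load = 173.02 × 11.328 = 1960 kN.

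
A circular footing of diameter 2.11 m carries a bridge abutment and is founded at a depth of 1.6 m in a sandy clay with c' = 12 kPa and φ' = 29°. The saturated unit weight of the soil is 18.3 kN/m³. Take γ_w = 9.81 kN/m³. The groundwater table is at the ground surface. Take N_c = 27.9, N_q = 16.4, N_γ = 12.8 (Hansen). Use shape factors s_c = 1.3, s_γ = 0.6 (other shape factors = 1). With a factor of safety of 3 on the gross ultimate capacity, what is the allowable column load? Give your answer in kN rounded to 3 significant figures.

With the water table at the surface the whole profile is submerged: γ' = 18.3 − 9.81 = 8.49 kN/m³, so q = γ'·D_f = 13.584 kPa; the same γ' applies in the ½γBN_γ term.
q_ult = c·N_c·s_c + q·N_q + 0.5·γ·B·N_γ·s_γ
     = 12 × 27.9 × 1.3 + 13.584 × 16.4 + 0.5 × 8.49 × 2.11 × 12.8 × 0.6
     = 435.24 + 222.78 + 68.789 = 726.81 kPa.
Gross allowable pressure q_all = 726.81 / 3 = 242.27 kPa.
Footing area = 3.4967 m², so allowable column load = 242.27 × 3.4967 = 847.14 kN.

P_all ≈ 847 kN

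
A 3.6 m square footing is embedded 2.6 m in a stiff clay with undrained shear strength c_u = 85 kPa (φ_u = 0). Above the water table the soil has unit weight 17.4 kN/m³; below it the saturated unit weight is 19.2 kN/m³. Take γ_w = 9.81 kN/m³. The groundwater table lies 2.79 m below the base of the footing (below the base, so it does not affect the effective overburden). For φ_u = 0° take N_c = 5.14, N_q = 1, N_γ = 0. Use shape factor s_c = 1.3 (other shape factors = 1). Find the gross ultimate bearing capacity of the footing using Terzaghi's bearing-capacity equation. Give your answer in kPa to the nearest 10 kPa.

q = γ·D_f = 17.4 × 2.6 = 45.24 kPa.
c·N_c·s_c = 85 × 5.14 × 1.3 = 567.97 kPa
q·N_q = 45.24 × 1 = 45.24 kPa
q_ult = 567.97 + 45.24 = 613.21 kPa.

q_ult ≈ 610 kPa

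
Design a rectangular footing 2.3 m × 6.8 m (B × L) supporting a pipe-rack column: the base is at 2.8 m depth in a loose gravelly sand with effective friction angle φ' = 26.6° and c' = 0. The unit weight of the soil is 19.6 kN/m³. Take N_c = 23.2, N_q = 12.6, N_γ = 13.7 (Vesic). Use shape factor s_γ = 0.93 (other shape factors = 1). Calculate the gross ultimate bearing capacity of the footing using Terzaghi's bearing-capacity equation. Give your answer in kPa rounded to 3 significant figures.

Overburden at base level: q = 19.6 × 2.8 = 54.88 kPa.
Surcharge term q·N_q = 54.88 × 12.6 = 691.49 kPa; self-weight term 0.5·γ·B·N_γ·s_γ = 0.5 × 19.6 × 2.3 × 13.7 × 0.93 = 287.18 kPa.
q_ult = 691.49 + 287.18 = 978.67 kPa.

q_ult ≈ 979 kPa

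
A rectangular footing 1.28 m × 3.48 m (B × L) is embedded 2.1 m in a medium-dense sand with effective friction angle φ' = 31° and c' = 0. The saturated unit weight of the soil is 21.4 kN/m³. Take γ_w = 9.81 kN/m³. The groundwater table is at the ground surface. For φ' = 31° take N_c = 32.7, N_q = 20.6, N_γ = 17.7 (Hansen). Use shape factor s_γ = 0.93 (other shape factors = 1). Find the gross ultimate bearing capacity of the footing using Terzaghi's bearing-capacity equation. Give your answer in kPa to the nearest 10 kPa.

q_ult ≈ 620 kPa

With the water table at the surface the whole profile is submerged: γ' = 21.4 − 9.81 = 11.59 kN/m³, so q = γ'·D_f = 24.339 kPa; the same γ' applies in the ½γBN_γ term.
q_ult = q·N_q + 0.5·γ·B·N_γ·s_γ
     = 24.339 × 20.6 + 0.5 × 11.59 × 1.28 × 17.7 × 0.93
     = 501.38 + 122.1 = 623.48 kPa.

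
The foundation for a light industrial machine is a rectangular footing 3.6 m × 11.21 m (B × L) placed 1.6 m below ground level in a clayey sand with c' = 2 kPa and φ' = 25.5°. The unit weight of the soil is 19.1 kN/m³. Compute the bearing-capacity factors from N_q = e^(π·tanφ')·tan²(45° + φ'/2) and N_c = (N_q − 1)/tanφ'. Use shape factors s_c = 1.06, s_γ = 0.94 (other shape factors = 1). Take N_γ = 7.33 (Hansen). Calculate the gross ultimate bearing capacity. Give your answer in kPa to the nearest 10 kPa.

q_ult ≈ 630 kPa

tan25.5° = 0.477, so N_q = e^(π×0.477)·tan²(57.75°) = 4.475 × 2.512 = 11.24.
N_c = (11.24 − 1)/tan25.5° = 21.47.
Overburden at base level: q = 19.1 × 1.6 = 30.56 kPa.
Cohesion term c·N_c·s_c = 2 × 21.469 × 1.06 = 45.515 kPa; surcharge term q·N_q = 30.56 × 11.24 = 343.51 kPa; self-weight term 0.5·γ·B·N_γ·s_γ = 0.5 × 19.1 × 3.6 × 7.33 × 0.94 = 236.89 kPa.
q_ult = 45.515 + 343.51 + 236.89 = 625.91 kPa.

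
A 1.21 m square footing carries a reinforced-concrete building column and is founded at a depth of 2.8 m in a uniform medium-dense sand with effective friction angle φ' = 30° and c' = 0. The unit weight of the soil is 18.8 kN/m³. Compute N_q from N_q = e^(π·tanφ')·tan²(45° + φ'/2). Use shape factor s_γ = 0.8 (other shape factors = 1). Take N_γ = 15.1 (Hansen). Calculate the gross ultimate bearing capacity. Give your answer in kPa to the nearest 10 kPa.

q_ult ≈ 1110 kPa

tan30° = 0.5774, so N_q = e^(π×0.5774)·tan²(60°) = 6.134 × 3.0 = 18.4.
Overburden at base level: q = 18.8 × 2.8 = 52.64 kPa.
Surcharge term q·N_q = 52.64 × 18.401 = 968.64 kPa; self-weight term 0.5·γ·B·N_γ·s_γ = 0.5 × 18.8 × 1.21 × 15.1 × 0.8 = 137.4 kPa.
q_ult = 968.64 + 137.4 = 1106 kPa.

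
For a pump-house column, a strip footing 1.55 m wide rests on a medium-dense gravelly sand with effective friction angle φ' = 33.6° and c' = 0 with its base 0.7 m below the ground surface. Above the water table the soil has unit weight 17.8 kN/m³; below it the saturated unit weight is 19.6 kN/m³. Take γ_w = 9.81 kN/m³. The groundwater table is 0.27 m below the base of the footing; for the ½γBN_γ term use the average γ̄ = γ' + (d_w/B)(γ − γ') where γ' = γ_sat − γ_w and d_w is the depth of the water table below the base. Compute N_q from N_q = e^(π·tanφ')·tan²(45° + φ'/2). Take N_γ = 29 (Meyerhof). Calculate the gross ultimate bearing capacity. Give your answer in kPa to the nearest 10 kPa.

tan33.6° = 0.6644, so N_q = e^(π×0.6644)·tan²(61.8°) = 8.063 × 3.478 = 28.04.
Effective surcharge at the founding depth q = γ·D_f = 17.8 × 0.7 = 12.46 kPa.
With d_w = 0.27 m < B, γ̄ = 9.79 + (0.27/1.55) × (17.8 − 9.79) = 11.185 kN/m³.
q_ult = q·N_q + 0.5·γ·B·N_γ
     = 12.46 × 28.044 + 0.5 × 11.185 × 1.55 × 29
     = 349.43 + 251.39 = 600.82 kPa.

q_ult ≈ 600 kPa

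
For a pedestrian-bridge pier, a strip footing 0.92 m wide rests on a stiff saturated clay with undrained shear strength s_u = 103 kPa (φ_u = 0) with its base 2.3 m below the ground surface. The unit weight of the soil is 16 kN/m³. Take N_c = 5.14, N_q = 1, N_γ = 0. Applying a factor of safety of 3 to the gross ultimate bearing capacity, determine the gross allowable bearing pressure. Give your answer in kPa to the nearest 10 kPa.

q = γ·D_f = 16 × 2.3 = 36.8 kPa.
c·N_c = 103 × 5.14 = 529.42 kPa
q·N_q = 36.8 × 1 = 36.8 kPa
q_ult = 529.42 + 36.8 = 566.22 kPa.
q_all = q_ult / FS = 566.22 / 3 = 188.74 kPa.

q_all ≈ 190 kPa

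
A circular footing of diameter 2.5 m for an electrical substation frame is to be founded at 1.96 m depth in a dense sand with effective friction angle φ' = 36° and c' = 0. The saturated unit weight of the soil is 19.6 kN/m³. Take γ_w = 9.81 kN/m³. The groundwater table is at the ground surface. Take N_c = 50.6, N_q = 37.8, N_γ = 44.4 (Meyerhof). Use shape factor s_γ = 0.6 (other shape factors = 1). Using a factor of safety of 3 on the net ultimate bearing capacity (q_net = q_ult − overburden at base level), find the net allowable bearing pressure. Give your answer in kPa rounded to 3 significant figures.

Water table at ground surface, so effective unit weight γ' = 19.6 − 9.81 = 9.79 kN/m³ is used throughout; overburden q = 9.79 × 1.96 = 19.188 kPa; the same γ' applies in the ½γBN_γ term.
Surcharge term q·N_q = 19.188 × 37.8 = 725.32 kPa; self-weight term 0.5·γ·B·N_γ·s_γ = 0.5 × 9.79 × 2.5 × 44.4 × 0.6 = 326.01 kPa.
q_ult = 725.32 + 326.01 = 1051.3 kPa.
q_net = 1051.3 − 19.188 = 1032.1 kPa.
q_all(net) = 1032.1 / 3 = 344.05 kPa.

q_all(net) ≈ 344 kPa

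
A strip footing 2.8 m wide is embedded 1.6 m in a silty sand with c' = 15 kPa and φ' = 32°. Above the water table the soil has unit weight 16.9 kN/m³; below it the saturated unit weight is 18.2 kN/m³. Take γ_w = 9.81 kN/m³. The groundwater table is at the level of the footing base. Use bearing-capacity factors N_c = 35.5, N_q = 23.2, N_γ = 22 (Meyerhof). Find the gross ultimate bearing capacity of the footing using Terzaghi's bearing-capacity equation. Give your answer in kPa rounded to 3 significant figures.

q_ult ≈ 1420 kPa

Overburden at base level: q = 16.9 × 1.6 = 27.04 kPa.
Below the base the soil is submerged, so the ½γBN_γ term uses γ' = 18.2 − 9.81 = 8.39 kN/m³.
Cohesion term c·N_c = 15 × 35.5 = 532.5 kPa; surcharge term q·N_q = 27.04 × 23.2 = 627.33 kPa; self-weight term 0.5·γ·B·N_γ = 0.5 × 8.39 × 2.8 × 22 = 258.41 kPa.
q_ult = 532.5 + 627.33 + 258.41 = 1418.2 kPa.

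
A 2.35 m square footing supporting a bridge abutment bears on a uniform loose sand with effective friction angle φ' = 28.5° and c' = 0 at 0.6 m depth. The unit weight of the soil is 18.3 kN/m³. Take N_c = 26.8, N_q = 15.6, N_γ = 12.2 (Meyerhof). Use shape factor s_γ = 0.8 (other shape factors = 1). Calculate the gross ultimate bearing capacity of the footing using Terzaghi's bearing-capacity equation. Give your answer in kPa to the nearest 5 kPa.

Effective surcharge at the founding depth q = γ·D_f = 18.3 × 0.6 = 10.98 kPa.
q_ult = q·N_q + 0.5·γ·B·N_γ·s_γ
     = 10.98 × 15.6 + 0.5 × 18.3 × 2.35 × 12.2 × 0.8
     = 171.29 + 209.86 = 381.15 kPa.

q_ult ≈ 380 kPa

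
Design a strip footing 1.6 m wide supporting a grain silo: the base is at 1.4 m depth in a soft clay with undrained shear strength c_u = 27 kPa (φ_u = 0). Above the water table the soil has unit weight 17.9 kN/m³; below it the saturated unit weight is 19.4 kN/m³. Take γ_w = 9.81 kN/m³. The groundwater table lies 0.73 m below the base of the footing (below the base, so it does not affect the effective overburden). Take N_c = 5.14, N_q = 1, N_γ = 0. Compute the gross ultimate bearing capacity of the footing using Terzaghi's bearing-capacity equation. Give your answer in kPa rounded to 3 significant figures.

q_ult ≈ 164 kPa

Effective surcharge at the founding depth q = γ·D_f = 17.9 × 1.4 = 25.06 kPa.
q_ult = c·N_c + q·N_q
     = 27 × 5.14 + 25.06 × 1
     = 138.78 + 25.06 = 163.84 kPa.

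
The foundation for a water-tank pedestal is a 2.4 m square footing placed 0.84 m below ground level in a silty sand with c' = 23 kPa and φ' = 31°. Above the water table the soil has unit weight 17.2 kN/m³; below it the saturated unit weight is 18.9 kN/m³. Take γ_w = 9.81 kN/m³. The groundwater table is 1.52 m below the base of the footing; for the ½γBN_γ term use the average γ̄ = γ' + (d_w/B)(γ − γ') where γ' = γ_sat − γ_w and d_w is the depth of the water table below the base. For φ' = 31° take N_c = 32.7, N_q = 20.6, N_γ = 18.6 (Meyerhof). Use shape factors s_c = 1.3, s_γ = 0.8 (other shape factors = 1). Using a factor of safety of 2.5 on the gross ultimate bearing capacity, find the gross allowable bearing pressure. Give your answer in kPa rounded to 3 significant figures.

Effective surcharge at the founding depth q = γ·D_f = 17.2 × 0.84 = 14.448 kPa.
With d_w = 1.52 m < B, γ̄ = 9.09 + (1.52/2.4) × (17.2 − 9.09) = 14.226 kN/m³.
q_ult = c·N_c·s_c + q·N_q + 0.5·γ·B·N_γ·s_γ
     = 23 × 32.7 × 1.3 + 14.448 × 20.6 + 0.5 × 14.226 × 2.4 × 18.6 × 0.8
     = 977.73 + 297.63 + 254.03 = 1529.4 kPa.
q_all = 1529.4 / 2.5 = 611.75 kPa.

q_all ≈ 612 kPa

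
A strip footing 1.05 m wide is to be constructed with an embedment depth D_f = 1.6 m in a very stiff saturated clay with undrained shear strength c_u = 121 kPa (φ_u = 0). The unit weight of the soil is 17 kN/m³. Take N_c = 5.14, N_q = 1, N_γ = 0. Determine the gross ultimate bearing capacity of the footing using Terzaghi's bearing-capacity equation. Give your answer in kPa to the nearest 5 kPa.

q = γ·D_f = 17 × 1.6 = 27.2 kPa.
c·N_c = 121 × 5.14 = 621.94 kPa
q·N_q = 27.2 × 1 = 27.2 kPa
q_ult = 621.94 + 27.2 = 649.14 kPa.

q_ult ≈ 650 kPa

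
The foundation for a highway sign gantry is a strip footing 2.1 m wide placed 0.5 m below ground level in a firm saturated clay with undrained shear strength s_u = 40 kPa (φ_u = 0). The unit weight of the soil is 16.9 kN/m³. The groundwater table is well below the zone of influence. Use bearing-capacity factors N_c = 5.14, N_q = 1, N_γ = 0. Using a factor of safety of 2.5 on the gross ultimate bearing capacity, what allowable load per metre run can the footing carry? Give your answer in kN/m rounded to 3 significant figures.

Overburden at base level: q = 16.9 × 0.5 = 8.45 kPa.
Cohesion term c·N_c = 40 × 5.14 = 205.6 kPa; surcharge term q·N_q = 8.45 × 1 = 8.45 kPa.
q_ult = 205.6 + 8.45 = 214.05 kPa.
Gross allowable pressure q_all = 214.05 / 2.5 = 85.62 kPa.
Allowable wall load = q_all × B = 85.62 × 2.1 = 179.8 kN per metre run.

≈ 180 kN/m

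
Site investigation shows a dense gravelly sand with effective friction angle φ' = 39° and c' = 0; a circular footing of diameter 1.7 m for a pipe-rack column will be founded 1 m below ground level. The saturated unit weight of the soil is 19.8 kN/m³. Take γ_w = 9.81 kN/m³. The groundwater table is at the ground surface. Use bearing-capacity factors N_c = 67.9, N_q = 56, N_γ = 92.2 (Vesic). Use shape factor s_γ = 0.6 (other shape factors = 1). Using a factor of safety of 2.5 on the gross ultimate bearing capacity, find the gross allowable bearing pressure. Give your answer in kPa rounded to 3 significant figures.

q_all ≈ 412 kPa

γ' = 19.8 − 9.81 = 9.99 kN/m³ (submerged throughout). q = 9.99 × 1 = 9.99 kPa; the same γ' applies in the ½γBN_γ term.
q·N_q = 9.99 × 56 = 559.44 kPa
0.5·γ·B·N_γ·s_γ = 0.5 × 9.99 × 1.7 × 92.2 × 0.6 = 469.75 kPa
q_ult = 559.44 + 469.75 = 1029.2 kPa.
q_all = 1029.2 / 2.5 = 411.68 kPa.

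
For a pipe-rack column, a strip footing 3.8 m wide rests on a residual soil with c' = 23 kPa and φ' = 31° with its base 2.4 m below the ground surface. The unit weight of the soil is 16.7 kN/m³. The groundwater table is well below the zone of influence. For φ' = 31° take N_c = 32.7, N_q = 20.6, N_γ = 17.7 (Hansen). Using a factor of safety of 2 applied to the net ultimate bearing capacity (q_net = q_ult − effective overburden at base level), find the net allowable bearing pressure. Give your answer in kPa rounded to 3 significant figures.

q_all(net) ≈ 1050 kPa

Overburden at base level: q = 16.7 × 2.4 = 40.08 kPa.
Cohesion term c·N_c = 23 × 32.7 = 752.1 kPa; surcharge term q·N_q = 40.08 × 20.6 = 825.65 kPa; self-weight term 0.5·γ·B·N_γ = 0.5 × 16.7 × 3.8 × 17.7 = 561.62 kPa.
q_ult = 752.1 + 825.65 + 561.62 = 2139.4 kPa.
Net ultimate: q_net = 2139.4 − 40.08 = 2099.3 kPa.
q_all(net) = 2099.3 / 2 = 1049.6 kPa.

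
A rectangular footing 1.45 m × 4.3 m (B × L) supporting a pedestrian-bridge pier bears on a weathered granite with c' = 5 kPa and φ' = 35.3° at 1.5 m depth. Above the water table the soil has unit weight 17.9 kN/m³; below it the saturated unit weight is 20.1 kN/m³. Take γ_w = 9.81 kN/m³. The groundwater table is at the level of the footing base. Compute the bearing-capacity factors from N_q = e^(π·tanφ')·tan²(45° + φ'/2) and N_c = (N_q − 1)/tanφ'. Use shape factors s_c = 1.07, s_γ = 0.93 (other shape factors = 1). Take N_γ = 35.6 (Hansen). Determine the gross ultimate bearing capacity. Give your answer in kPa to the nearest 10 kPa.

tan35.3° = 0.708, so N_q = e^(π×0.708)·tan²(62.65°) = 9.248 × 3.738 = 34.57.
N_c = (34.57 − 1)/tan35.3° = 47.41.
Effective surcharge at the founding depth q = γ·D_f = 17.9 × 1.5 = 26.85 kPa.
The water table coincides with the base, so in the self-weight term γ → γ' = 10.29 kN/m³.
q_ult = c·N_c·s_c + q·N_q + 0.5·γ·B·N_γ·s_γ
     = 5 × 47.406 × 1.07 + 26.85 × 34.565 + 0.5 × 10.29 × 1.45 × 35.6 × 0.93
     = 253.62 + 928.08 + 246.99 = 1428.7 kPa.

q_ult ≈ 1430 kPa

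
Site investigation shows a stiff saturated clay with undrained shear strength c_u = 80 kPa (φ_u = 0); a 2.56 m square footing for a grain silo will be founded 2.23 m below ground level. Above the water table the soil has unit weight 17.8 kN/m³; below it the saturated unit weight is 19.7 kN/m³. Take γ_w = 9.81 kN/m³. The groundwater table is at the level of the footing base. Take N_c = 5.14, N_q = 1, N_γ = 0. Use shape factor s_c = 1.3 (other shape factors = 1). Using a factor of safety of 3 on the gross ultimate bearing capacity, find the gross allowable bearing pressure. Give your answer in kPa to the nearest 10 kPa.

Effective surcharge at the founding depth q = γ·D_f = 17.8 × 2.23 = 39.694 kPa.
q_ult = c·N_c·s_c + q·N_q
     = 80 × 5.14 × 1.3 + 39.694 × 1
     = 534.56 + 39.694 = 574.25 kPa.
q_all = 574.25 / 3 = 191.42 kPa.

q_all ≈ 190 kPa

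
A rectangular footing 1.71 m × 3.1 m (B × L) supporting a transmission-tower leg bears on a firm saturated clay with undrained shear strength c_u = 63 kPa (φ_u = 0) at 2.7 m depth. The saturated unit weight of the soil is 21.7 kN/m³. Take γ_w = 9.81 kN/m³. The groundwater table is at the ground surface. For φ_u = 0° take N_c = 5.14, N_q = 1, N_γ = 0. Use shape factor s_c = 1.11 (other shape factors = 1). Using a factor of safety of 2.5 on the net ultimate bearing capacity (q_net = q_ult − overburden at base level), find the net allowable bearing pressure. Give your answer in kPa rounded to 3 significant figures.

q_all(net) ≈ 144 kPa

Water table at ground surface, so effective unit weight γ' = 21.7 − 9.81 = 11.89 kN/m³ is used throughout; overburden q = 11.89 × 2.7 = 32.103 kPa.
Cohesion term c·N_c·s_c = 63 × 5.14 × 1.11 = 359.44 kPa; surcharge term q·N_q = 32.103 × 1 = 32.103 kPa.
q_ult = 359.44 + 32.103 = 391.54 kPa.
q_net = 391.54 − 32.103 = 359.44 kPa.
q_all(net) = 359.44 / 2.5 = 143.78 kPa.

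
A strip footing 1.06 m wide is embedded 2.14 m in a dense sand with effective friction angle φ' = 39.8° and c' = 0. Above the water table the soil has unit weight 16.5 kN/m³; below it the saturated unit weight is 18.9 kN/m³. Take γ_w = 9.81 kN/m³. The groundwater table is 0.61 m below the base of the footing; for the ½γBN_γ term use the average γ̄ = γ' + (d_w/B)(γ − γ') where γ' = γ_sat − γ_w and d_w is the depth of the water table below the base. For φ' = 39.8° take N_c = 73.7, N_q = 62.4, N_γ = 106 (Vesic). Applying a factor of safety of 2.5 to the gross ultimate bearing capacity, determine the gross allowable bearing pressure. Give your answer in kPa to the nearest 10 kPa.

q_all ≈ 1180 kPa

Effective surcharge at the founding depth q = γ·D_f = 16.5 × 2.14 = 35.31 kPa.
With d_w = 0.61 m < B, γ̄ = 9.09 + (0.61/1.06) × (16.5 − 9.09) = 13.354 kN/m³.
q_ult = q·N_q + 0.5·γ·B·N_γ
     = 35.31 × 62.4 + 0.5 × 13.354 × 1.06 × 106
     = 2203.3 + 750.24 = 2953.6 kPa.
q_all = q_ult / FS = 2953.6 / 2.5 = 1181.4 kPa.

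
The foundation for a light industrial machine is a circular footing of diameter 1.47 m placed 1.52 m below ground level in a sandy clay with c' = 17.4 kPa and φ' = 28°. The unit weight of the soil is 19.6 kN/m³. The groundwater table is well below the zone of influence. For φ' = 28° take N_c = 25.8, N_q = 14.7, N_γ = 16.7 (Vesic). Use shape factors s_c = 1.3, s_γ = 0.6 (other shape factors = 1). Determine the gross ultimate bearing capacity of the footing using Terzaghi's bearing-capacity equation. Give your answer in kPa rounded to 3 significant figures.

q_ult ≈ 1170 kPa

q = γ·D_f = 19.6 × 1.52 = 29.792 kPa.
c·N_c·s_c = 17.4 × 25.8 × 1.3 = 583.6 kPa
q·N_q = 29.792 × 14.7 = 437.94 kPa
0.5·γ·B·N_γ·s_γ = 0.5 × 19.6 × 1.47 × 16.7 × 0.6 = 144.35 kPa
q_ult = 583.6 + 437.94 + 144.35 = 1165.9 kPa.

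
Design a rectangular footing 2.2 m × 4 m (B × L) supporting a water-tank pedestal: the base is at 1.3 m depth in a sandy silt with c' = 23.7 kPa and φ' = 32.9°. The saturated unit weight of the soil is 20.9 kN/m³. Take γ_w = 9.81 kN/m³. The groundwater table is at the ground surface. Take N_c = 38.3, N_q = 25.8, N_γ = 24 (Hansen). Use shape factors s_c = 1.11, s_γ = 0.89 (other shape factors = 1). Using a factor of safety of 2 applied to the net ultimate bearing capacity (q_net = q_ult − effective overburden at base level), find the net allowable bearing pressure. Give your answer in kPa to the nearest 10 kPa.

γ' = 20.9 − 9.81 = 11.09 kN/m³ (submerged throughout). q = 11.09 × 1.3 = 14.417 kPa; the same γ' applies in the ½γBN_γ term.
c·N_c·s_c = 23.7 × 38.3 × 1.11 = 1007.6 kPa
q·N_q = 14.417 × 25.8 = 371.96 kPa
0.5·γ·B·N_γ·s_γ = 0.5 × 11.09 × 2.2 × 24 × 0.89 = 260.57 kPa
q_ult = 1007.6 + 371.96 + 260.57 = 1640.1 kPa.
Net ultimate: q_net = 1640.1 − 14.417 = 1625.7 kPa.
q_all(net) = 1625.7 / 2 = 812.84 kPa.

q_all(net) ≈ 810 kPa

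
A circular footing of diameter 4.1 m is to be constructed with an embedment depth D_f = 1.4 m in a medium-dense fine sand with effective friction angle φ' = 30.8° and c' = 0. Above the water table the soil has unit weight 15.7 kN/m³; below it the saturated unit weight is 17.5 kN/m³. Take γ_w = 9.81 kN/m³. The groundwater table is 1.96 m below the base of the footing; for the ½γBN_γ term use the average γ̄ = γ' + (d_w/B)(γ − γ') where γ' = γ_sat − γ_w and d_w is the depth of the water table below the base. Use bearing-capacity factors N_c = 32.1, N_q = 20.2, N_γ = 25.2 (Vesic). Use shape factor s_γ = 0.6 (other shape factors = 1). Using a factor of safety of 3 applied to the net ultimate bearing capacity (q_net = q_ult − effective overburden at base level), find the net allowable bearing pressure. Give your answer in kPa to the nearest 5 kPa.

q_all(net) ≈ 260 kPa

Overburden at base level: q = 15.7 × 1.4 = 21.98 kPa.
The water table is 1.96 m below the base (< B = 4.1 m), so the ½γBN_γ term uses γ̄ = γ' + (d_w/B)(γ − γ') = 7.69 + (1.96/4.1)(15.7 − 7.69) = 11.519 kN/m³.
Surcharge term q·N_q = 21.98 × 20.2 = 444 kPa; self-weight term 0.5·γ·B·N_γ·s_γ = 0.5 × 11.519 × 4.1 × 25.2 × 0.6 = 357.05 kPa.
q_ult = 444 + 357.05 = 801.04 kPa.
Net ultimate: q_net = 801.04 − 21.98 = 779.06 kPa.
q_all(net) = 779.06 / 3 = 259.69 kPa.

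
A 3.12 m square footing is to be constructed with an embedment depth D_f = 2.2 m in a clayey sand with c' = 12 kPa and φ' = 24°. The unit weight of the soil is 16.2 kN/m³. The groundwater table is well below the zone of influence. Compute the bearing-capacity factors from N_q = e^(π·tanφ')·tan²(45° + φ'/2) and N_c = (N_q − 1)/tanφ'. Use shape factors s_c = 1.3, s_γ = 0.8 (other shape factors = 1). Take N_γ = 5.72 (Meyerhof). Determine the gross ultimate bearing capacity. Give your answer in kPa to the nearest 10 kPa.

tan24° = 0.4452, so N_q = e^(π×0.4452)·tan²(57°) = 4.05 × 2.371 = 9.6.
N_c = (9.6 − 1)/tan24° = 19.32.
Overburden at base level: q = 16.2 × 2.2 = 35.64 kPa.
Cohesion term c·N_c·s_c = 12 × 19.324 × 1.3 = 301.45 kPa; surcharge term q·N_q = 35.64 × 9.6034 = 342.26 kPa; self-weight term 0.5·γ·B·N_γ·s_γ = 0.5 × 16.2 × 3.12 × 5.72 × 0.8 = 115.64 kPa.
q_ult = 301.45 + 342.26 + 115.64 = 759.36 kPa.

q_ult ≈ 760 kPa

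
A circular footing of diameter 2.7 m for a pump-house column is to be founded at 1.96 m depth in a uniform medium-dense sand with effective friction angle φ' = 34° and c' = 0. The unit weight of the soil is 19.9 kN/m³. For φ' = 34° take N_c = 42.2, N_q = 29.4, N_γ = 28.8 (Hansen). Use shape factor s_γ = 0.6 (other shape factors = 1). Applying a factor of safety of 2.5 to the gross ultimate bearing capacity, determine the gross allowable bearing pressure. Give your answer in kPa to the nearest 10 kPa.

q_all ≈ 640 kPa

q = γ·D_f = 19.9 × 1.96 = 39.004 kPa.
q·N_q = 39.004 × 29.4 = 1146.7 kPa
0.5·γ·B·N_γ·s_γ = 0.5 × 19.9 × 2.7 × 28.8 × 0.6 = 464.23 kPa
q_ult = 1146.7 + 464.23 = 1610.9 kPa.
q_all = q_ult / FS = 1610.9 / 2.5 = 644.38 kPa.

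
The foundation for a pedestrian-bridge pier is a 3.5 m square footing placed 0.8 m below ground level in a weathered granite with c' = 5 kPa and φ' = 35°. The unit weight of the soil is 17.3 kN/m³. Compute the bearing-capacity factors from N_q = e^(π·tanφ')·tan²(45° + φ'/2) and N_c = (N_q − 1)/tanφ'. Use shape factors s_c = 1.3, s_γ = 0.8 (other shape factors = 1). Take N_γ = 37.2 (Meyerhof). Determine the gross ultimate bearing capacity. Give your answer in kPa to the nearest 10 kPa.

q_ult ≈ 1660 kPa

tan35° = 0.7002, so N_q = e^(π×0.7002)·tan²(62.5°) = 9.023 × 3.69 = 33.3.
N_c = (33.3 − 1)/tan35° = 46.12.
Effective surcharge at the founding depth q = γ·D_f = 17.3 × 0.8 = 13.84 kPa.
q_ult = c·N_c·s_c + q·N_q + 0.5·γ·B·N_γ·s_γ
     = 5 × 46.124 × 1.3 + 13.84 × 33.296 + 0.5 × 17.3 × 3.5 × 37.2 × 0.8
     = 299.8 + 460.82 + 900.98 = 1661.6 kPa.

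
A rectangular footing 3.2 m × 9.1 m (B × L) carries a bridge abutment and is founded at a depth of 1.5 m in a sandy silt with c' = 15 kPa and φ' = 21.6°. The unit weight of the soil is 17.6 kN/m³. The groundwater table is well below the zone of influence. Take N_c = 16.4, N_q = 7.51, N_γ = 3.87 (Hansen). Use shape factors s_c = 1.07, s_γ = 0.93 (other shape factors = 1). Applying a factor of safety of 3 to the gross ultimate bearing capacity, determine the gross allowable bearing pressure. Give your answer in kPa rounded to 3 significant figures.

q_all ≈ 188 kPa

q = γ·D_f = 17.6 × 1.5 = 26.4 kPa.
c·N_c·s_c = 15 × 16.4 × 1.07 = 263.22 kPa
q·N_q = 26.4 × 7.51 = 198.26 kPa
0.5·γ·B·N_γ·s_γ = 0.5 × 17.6 × 3.2 × 3.87 × 0.93 = 101.35 kPa
q_ult = 263.22 + 198.26 + 101.35 = 562.83 kPa.
q_all = q_ult / FS = 562.83 / 3 = 187.61 kPa.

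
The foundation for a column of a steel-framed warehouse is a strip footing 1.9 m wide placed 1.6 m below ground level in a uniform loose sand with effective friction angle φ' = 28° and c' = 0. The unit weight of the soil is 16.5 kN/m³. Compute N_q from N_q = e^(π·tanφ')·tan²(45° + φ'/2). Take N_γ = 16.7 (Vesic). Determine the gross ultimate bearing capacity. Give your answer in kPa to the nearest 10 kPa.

q_ult ≈ 650 kPa

tan28° = 0.5317, so N_q = e^(π×0.5317)·tan²(59°) = 5.314 × 2.77 = 14.72.
Effective surcharge at the founding depth q = γ·D_f = 16.5 × 1.6 = 26.4 kPa.
q_ult = q·N_q + 0.5·γ·B·N_γ
     = 26.4 × 14.72 + 0.5 × 16.5 × 1.9 × 16.7
     = 388.6 + 261.77 = 650.38 kPa.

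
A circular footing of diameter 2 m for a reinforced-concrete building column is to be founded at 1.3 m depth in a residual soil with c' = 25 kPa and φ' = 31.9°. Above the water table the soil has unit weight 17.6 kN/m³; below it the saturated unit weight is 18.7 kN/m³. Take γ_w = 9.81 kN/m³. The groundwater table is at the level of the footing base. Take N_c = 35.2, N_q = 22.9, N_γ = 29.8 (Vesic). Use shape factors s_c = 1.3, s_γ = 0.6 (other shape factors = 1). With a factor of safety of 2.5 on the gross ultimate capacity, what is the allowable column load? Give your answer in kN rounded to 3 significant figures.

q = γ·D_f = 17.6 × 1.3 = 22.88 kPa.
For the ½γBN_γ term take γ' = 18.7 − 9.81 = 8.89 kN/m³ (soil below base is submerged).
c·N_c·s_c = 25 × 35.2 × 1.3 = 1144 kPa
q·N_q = 22.88 × 22.9 = 523.95 kPa
0.5·γ·B·N_γ·s_γ = 0.5 × 8.89 × 2 × 29.8 × 0.6 = 158.95 kPa
q_ult = 1144 + 523.95 + 158.95 = 1826.9 kPa.
Gross allowable pressure q_all = 1826.9 / 2.5 = 730.76 kPa.
Footing area = 3.1416 m², so allowable column load = 730.76 × 3.1416 = 2295.8 kN.

P_all ≈ 2300 kN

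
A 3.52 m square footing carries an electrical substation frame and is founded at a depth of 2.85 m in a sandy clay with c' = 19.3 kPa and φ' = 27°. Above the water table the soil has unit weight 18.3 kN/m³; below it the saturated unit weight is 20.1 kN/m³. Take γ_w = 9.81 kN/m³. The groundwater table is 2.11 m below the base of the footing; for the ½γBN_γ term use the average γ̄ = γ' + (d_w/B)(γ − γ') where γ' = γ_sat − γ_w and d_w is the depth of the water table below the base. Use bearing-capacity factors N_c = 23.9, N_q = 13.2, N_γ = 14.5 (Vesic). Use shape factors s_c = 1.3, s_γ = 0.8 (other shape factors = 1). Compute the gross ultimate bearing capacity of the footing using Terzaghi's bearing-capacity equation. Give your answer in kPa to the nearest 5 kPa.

Effective surcharge at the founding depth q = γ·D_f = 18.3 × 2.85 = 52.155 kPa.
With d_w = 2.11 m < B, γ̄ = 10.29 + (2.11/3.52) × (18.3 − 10.29) = 15.091 kN/m³.
q_ult = c·N_c·s_c + q·N_q + 0.5·γ·B·N_γ·s_γ
     = 19.3 × 23.9 × 1.3 + 52.155 × 13.2 + 0.5 × 15.091 × 3.52 × 14.5 × 0.8
     = 599.65 + 688.45 + 308.11 = 1596.2 kPa.

q_ult ≈ 1595 kPa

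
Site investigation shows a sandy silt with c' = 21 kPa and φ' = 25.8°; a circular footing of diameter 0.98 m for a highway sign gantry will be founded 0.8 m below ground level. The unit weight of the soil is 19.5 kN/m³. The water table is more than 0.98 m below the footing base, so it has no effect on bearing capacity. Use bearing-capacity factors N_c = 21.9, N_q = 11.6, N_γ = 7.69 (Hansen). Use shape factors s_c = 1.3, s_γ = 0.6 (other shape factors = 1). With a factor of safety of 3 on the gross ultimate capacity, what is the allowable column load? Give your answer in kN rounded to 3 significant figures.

Overburden at base level: q = 19.5 × 0.8 = 15.6 kPa.
Cohesion term c·N_c·s_c = 21 × 21.9 × 1.3 = 597.87 kPa; surcharge term q·N_q = 15.6 × 11.6 = 180.96 kPa; self-weight term 0.5·γ·B·N_γ·s_γ = 0.5 × 19.5 × 0.98 × 7.69 × 0.6 = 44.087 kPa.
q_ult = 597.87 + 180.96 + 44.087 = 822.92 kPa.
Gross allowable pressure q_all = 822.92 / 3 = 274.31 kPa.
Footing area = 0.7543 m², so allowable column load = 274.31 × 0.7543 = 206.91 kN.

P_all ≈ 207 kN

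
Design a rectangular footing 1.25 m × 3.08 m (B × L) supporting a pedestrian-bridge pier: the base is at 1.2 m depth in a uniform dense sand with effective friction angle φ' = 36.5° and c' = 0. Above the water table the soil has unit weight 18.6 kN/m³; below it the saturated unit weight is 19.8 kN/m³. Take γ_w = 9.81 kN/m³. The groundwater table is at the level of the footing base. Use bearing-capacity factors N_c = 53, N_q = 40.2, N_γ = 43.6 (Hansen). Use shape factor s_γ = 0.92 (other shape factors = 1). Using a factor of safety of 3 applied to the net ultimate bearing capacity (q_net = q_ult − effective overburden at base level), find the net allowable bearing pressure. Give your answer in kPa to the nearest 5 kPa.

q_all(net) ≈ 375 kPa

Effective surcharge at the founding depth q = γ·D_f = 18.6 × 1.2 = 22.32 kPa.
The water table coincides with the base, so in the self-weight term γ → γ' = 9.99 kN/m³.
q_ult = q·N_q + 0.5·γ·B·N_γ·s_γ
     = 22.32 × 40.2 + 0.5 × 9.99 × 1.25 × 43.6 × 0.92
     = 897.26 + 250.45 = 1147.7 kPa.
Net ultimate: q_net = 1147.7 − 22.32 = 1125.4 kPa.
q_all(net) = 1125.4 / 3 = 375.13 kPa.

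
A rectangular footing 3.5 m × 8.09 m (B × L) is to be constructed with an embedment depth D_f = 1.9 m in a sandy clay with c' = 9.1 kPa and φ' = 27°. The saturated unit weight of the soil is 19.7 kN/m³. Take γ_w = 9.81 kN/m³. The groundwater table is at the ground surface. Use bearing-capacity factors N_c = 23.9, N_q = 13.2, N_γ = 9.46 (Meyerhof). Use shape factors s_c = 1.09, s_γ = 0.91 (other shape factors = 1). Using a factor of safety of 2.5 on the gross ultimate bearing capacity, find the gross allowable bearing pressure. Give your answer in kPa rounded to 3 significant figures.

With the water table at the surface the whole profile is submerged: γ' = 19.7 − 9.81 = 9.89 kN/m³, so q = γ'·D_f = 18.791 kPa; the same γ' applies in the ½γBN_γ term.
q_ult = c·N_c·s_c + q·N_q + 0.5·γ·B·N_γ·s_γ
     = 9.1 × 23.9 × 1.09 + 18.791 × 13.2 + 0.5 × 9.89 × 3.5 × 9.46 × 0.91
     = 237.06 + 248.04 + 148.99 = 634.1 kPa.
q_all = 634.1 / 2.5 = 253.64 kPa.

q_all ≈ 254 kPa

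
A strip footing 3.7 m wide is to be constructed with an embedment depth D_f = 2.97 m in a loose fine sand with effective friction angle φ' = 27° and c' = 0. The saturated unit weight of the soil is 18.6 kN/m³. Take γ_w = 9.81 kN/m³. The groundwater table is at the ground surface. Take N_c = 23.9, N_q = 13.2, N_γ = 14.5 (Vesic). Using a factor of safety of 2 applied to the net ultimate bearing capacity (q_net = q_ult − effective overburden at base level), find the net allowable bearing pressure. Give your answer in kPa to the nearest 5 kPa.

Water table at ground surface, so effective unit weight γ' = 18.6 − 9.81 = 8.79 kN/m³ is used throughout; overburden q = 8.79 × 2.97 = 26.106 kPa; the same γ' applies in the ½γBN_γ term.
Surcharge term q·N_q = 26.106 × 13.2 = 344.6 kPa; self-weight term 0.5·γ·B·N_γ = 0.5 × 8.79 × 3.7 × 14.5 = 235.79 kPa.
q_ult = 344.6 + 235.79 = 580.39 kPa.
Net ultimate: q_net = 580.39 − 26.106 = 554.29 kPa.
q_all(net) = 554.29 / 2 = 277.14 kPa.

q_all(net) ≈ 275 kPa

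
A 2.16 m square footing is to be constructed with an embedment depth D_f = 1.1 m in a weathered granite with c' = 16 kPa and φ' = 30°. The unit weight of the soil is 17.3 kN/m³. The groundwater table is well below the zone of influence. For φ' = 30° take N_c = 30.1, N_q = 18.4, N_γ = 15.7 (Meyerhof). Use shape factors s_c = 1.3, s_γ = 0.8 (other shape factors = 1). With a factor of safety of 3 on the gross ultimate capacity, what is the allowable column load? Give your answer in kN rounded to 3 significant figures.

P_all ≈ 1880 kN

Effective surcharge at the founding depth q = γ·D_f = 17.3 × 1.1 = 19.03 kPa.
q_ult = c·N_c·s_c + q·N_q + 0.5·γ·B·N_γ·s_γ
     = 16 × 30.1 × 1.3 + 19.03 × 18.4 + 0.5 × 17.3 × 2.16 × 15.7 × 0.8
     = 626.08 + 350.15 + 234.67 = 1210.9 kPa.
Gross allowable pressure q_all = 1210.9 / 3 = 403.63 kPa.
Footing area = 4.6656 m², so allowable column load = 403.63 × 4.6656 = 1883.2 kN.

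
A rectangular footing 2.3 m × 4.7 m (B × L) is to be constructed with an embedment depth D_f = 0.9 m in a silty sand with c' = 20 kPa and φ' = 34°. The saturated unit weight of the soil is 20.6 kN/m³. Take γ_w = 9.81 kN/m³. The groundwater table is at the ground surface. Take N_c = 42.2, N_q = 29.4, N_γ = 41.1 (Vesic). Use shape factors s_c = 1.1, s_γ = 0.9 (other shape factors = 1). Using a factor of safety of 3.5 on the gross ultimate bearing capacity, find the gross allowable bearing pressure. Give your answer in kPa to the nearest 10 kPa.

q_all ≈ 480 kPa

Water table at ground surface, so effective unit weight γ' = 20.6 − 9.81 = 10.79 kN/m³ is used throughout; overburden q = 10.79 × 0.9 = 9.711 kPa; the same γ' applies in the ½γBN_γ term.
Cohesion term c·N_c·s_c = 20 × 42.2 × 1.1 = 928.4 kPa; surcharge term q·N_q = 9.711 × 29.4 = 285.5 kPa; self-weight term 0.5·γ·B·N_γ·s_γ = 0.5 × 10.79 × 2.3 × 41.1 × 0.9 = 458.99 kPa.
q_ult = 928.4 + 285.5 + 458.99 = 1672.9 kPa.
q_all = 1672.9 / 3.5 = 477.97 kPa.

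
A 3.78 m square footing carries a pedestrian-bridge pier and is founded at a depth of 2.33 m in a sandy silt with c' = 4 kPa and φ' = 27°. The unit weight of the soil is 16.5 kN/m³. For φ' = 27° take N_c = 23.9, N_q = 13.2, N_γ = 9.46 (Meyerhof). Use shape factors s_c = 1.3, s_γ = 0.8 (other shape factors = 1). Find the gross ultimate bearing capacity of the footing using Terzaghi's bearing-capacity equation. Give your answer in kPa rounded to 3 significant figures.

q_ult ≈ 868 kPa

Effective surcharge at the founding depth q = γ·D_f = 16.5 × 2.33 = 38.445 kPa.
q_ult = c·N_c·s_c + q·N_q + 0.5·γ·B·N_γ·s_γ
     = 4 × 23.9 × 1.3 + 38.445 × 13.2 + 0.5 × 16.5 × 3.78 × 9.46 × 0.8
     = 124.28 + 507.47 + 236.01 = 867.76 kPa.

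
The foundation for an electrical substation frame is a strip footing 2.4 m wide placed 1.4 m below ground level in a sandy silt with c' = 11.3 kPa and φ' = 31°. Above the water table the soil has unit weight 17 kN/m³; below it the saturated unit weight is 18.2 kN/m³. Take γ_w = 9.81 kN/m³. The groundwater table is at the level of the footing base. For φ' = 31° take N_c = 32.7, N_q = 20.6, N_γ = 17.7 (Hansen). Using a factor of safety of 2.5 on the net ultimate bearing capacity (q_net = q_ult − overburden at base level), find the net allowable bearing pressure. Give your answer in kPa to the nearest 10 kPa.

q = γ·D_f = 17 × 1.4 = 23.8 kPa.
For the ½γBN_γ term take γ' = 18.2 − 9.81 = 8.39 kN/m³ (soil below base is submerged).
c·N_c = 11.3 × 32.7 = 369.51 kPa
q·N_q = 23.8 × 20.6 = 490.28 kPa
0.5·γ·B·N_γ = 0.5 × 8.39 × 2.4 × 17.7 = 178.2 kPa
q_ult = 369.51 + 490.28 + 178.2 = 1038 kPa.
q_net = 1038 − 23.8 = 1014.2 kPa.
q_all(net) = 1014.2 / 2.5 = 405.68 kPa.

q_all(net) ≈ 410 kPa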